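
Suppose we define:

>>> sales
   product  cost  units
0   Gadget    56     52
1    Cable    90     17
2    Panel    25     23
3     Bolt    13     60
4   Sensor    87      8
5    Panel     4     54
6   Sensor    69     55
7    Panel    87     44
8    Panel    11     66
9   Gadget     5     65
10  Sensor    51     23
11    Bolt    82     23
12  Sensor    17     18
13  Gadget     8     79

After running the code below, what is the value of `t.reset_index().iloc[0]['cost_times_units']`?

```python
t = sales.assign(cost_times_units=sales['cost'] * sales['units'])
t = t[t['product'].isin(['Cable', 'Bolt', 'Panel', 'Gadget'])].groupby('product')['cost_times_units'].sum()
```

2666

add column cost_times_units = sales['cost'] * sales['units']:
   product  cost  units  cost_times_units
0   Gadget    56     52              2912
1    Cable    90     17              1530
2    Panel    25     23               575
3     Bolt    13     60               780
4   Sensor    87      8               696
5    Panel     4     54               216
6   Sensor    69     55              3795
7    Panel    87     44              3828
8    Panel    11     66               726
9   Gadget     5     65               325
10  Sensor    51     23              1173
11    Bolt    82     23              1886
12  Sensor    17     18               306
13  Gadget     8     79               632
filter rows where product in ['Cable', 'Bolt', 'Panel', 'Gadget']:
   product  cost  units  cost_times_units
0   Gadget    56     52              2912
1    Cable    90     17              1530
2    Panel    25     23               575
3     Bolt    13     60               780
5    Panel     4     54               216
7    Panel    87     44              3828
8    Panel    11     66               726
9   Gadget     5     65               325
11    Bolt    82     23              1886
13  Gadget     8     79               632
group by product, sum of cost_times_units:
product
Bolt      2666
Cable     1530
Gadget    3869
Panel     5345
Name: cost_times_units, dtype: int64
reset_index():
  product  cost_times_units
0    Bolt              2666
1   Cable              1530
2  Gadget              3869
3   Panel              5345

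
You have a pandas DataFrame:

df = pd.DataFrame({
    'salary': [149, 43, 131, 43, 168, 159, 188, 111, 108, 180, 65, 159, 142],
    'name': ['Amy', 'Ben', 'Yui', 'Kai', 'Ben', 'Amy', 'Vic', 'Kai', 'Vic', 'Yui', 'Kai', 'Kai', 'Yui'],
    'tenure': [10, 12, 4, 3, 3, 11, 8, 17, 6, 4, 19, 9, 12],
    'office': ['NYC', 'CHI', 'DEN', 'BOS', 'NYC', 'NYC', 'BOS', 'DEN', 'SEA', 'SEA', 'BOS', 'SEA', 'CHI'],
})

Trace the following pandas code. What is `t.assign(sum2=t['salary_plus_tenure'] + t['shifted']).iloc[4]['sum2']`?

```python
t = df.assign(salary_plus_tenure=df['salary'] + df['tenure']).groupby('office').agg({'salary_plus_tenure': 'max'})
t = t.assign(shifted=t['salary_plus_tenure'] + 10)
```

378

add column salary_plus_tenure = df['salary'] + df['tenure']:
    salary name  tenure office  salary_plus_tenure
0      149  Amy      10    NYC                 159
1       43  Ben      12    CHI                  55
2      131  Yui       4    DEN                 135
3       43  Kai       3    BOS                  46
4      168  Ben       3    NYC                 171
5      159  Amy      11    NYC                 170
6      188  Vic       8    BOS                 196
7      111  Kai      17    DEN                 128
8      108  Vic       6    SEA                 114
9      180  Yui       4    SEA                 184
10      65  Kai      19    BOS                  84
11     159  Kai       9    SEA                 168
12     142  Yui      12    CHI                 154
group by office, max of salary_plus_tenure:
        salary_plus_tenure
office                    
BOS                    196
CHI                    154
DEN                    135
NYC                    171
SEA                    184
add column shifted = t['salary_plus_tenure'] + 10:
        salary_plus_tenure  shifted
office                             
BOS                    196      206
CHI                    154      164
DEN                    135      145
NYC                    171      181
SEA                    184      194
add column sum2 = t['salary_plus_tenure'] + t['shifted']:
        salary_plus_tenure  shifted  sum2
office                                   
BOS                    196      206   402
CHI                    154      164   318
DEN                    135      145   280
NYC                    171      181   352
SEA                    184      194   378
Then the value at position 4, column 'sum2': 378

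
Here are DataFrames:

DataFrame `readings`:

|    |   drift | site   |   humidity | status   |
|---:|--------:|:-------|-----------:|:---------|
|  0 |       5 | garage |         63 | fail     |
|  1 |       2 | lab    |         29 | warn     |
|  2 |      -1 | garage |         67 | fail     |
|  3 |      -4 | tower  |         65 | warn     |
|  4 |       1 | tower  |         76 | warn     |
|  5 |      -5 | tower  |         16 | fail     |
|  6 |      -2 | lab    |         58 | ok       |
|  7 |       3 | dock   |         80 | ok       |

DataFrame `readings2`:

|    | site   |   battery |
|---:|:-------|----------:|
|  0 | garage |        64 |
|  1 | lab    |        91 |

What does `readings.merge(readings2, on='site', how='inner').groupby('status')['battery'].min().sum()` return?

merge on 'site' (how='inner') → 4 rows:
   drift    site  humidity status  battery
0      5  garage        63   fail       64
1      2     lab        29   warn       91
2     -1  garage        67   fail       64
3     -2     lab        58     ok       91
group by status, min of battery:
status
fail    64
ok      91
warn    91
Name: battery, dtype: int64
Then the sum of the resulting series: 246

246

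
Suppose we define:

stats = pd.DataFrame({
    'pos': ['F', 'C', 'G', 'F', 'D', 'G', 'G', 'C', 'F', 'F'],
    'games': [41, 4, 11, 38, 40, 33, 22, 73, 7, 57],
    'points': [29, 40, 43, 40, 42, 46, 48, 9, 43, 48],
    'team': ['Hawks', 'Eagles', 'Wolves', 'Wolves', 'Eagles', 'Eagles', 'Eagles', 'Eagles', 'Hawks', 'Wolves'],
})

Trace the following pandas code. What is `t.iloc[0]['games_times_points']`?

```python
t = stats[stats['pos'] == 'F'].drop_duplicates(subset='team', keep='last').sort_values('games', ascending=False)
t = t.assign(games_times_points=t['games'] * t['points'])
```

filter rows where pos == 'F':
  pos  games  points    team
0   F     41      29   Hawks
3   F     38      40  Wolves
8   F      7      43   Hawks
9   F     57      48  Wolves
drop duplicate team (keep=last):
  pos  games  points    team
8   F      7      43   Hawks
9   F     57      48  Wolves
sort by games descending:
  pos  games  points    team
9   F     57      48  Wolves
8   F      7      43   Hawks
add column games_times_points = t['games'] * t['points']:
  pos  games  points    team  games_times_points
9   F     57      48  Wolves                2736
8   F      7      43   Hawks                 301

2736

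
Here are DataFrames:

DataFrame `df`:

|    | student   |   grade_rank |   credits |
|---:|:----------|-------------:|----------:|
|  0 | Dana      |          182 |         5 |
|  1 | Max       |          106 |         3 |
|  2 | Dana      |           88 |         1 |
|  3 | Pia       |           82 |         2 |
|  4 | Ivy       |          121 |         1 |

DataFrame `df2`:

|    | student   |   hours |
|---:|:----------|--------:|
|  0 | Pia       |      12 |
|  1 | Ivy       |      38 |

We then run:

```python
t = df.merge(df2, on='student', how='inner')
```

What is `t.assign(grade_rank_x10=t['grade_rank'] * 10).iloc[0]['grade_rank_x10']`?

820

merge on 'student' (how='inner') → 2 rows:
  student  grade_rank  credits  hours
0     Pia          82        2     12
1     Ivy         121        1     38
add column grade_rank_x10 = t['grade_rank'] * 10:
  student  grade_rank  credits  hours  grade_rank_x10
0     Pia          82        2     12             820
1     Ivy         121        1     38            1210
Reading off the value at position 0, column 'grade_rank_x10', we get 820.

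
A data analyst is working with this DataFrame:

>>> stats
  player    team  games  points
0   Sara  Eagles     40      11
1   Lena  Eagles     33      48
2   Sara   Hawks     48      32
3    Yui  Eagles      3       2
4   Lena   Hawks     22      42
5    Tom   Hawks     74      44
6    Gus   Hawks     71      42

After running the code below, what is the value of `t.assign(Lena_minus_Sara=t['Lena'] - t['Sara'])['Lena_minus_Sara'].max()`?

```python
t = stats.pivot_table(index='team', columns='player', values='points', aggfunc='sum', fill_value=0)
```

37

pivot: rows=team, cols=player, sum(points):
player  Gus  Lena  Sara  Tom  Yui
team                             
Eagles    0    48    11    0    2
Hawks    42    42    32   44    0
add column Lena_minus_Sara = t['Lena'] - t['Sara']:
player  Gus  Lena  Sara  Tom  Yui  Lena_minus_Sara
team                                              
Eagles    0    48    11    0    2               37
Hawks    42    42    32   44    0               10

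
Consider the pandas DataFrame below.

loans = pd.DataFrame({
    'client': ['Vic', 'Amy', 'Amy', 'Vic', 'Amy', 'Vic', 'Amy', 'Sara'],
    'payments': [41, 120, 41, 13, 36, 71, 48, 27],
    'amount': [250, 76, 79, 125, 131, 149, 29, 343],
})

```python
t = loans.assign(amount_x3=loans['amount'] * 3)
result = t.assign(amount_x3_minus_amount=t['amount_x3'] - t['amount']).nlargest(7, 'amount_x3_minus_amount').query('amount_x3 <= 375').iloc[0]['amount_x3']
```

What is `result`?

add column amount_x3 = loans['amount'] * 3:
  client  payments  amount  amount_x3
0    Vic        41     250        750
1    Amy       120      76        228
2    Amy        41      79        237
3    Vic        13     125        375
4    Amy        36     131        393
5    Vic        71     149        447
6    Amy        48      29         87
7   Sara        27     343       1029
add column amount_x3_minus_amount = t['amount_x3'] - t['amount']:
  client  payments  amount  amount_x3  amount_x3_minus_amount
0    Vic        41     250        750                     500
1    Amy       120      76        228                     152
2    Amy        41      79        237                     158
3    Vic        13     125        375                     250
4    Amy        36     131        393                     262
5    Vic        71     149        447                     298
6    Amy        48      29         87                      58
7   Sara        27     343       1029                     686
take 7 rows with largest amount_x3_minus_amount:
  client  payments  amount  amount_x3  amount_x3_minus_amount
7   Sara        27     343       1029                     686
0    Vic        41     250        750                     500
5    Vic        71     149        447                     298
4    Amy        36     131        393                     262
3    Vic        13     125        375                     250
2    Amy        41      79        237                     158
1    Amy       120      76        228                     152
filter rows where amount_x3 <= 375:
  client  payments  amount  amount_x3  amount_x3_minus_amount
3    Vic        13     125        375                     250
2    Amy        41      79        237                     158
1    Amy       120      76        228                     152
Reading off the value at position 0, column 'amount_x3', we get 375.

375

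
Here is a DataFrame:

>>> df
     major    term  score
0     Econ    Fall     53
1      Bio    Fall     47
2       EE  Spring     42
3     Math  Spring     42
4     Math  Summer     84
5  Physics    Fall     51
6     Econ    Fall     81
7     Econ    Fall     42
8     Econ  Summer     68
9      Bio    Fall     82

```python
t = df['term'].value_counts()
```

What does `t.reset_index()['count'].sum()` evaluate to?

10

value_counts of term:
term
Fall      6
Spring    2
Summer    2
Name: count, dtype: int64
reset_index():
     term  count
0    Fall      6
1  Spring      2
2  Summer      2
Hence 10.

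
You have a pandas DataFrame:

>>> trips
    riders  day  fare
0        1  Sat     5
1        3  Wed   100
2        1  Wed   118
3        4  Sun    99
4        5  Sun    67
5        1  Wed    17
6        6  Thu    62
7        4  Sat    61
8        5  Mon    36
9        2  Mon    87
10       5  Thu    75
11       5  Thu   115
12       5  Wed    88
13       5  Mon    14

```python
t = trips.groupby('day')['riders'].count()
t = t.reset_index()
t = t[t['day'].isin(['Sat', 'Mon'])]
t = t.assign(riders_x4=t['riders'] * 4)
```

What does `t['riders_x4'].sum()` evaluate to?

group by day, count of riders:
day
Mon    3
Sat    2
Sun    2
Thu    3
Wed    4
Name: riders, dtype: int64
reset_index():
   day  riders
0  Mon       3
1  Sat       2
2  Sun       2
3  Thu       3
4  Wed       4
filter rows where day in ['Sat', 'Mon']:
   day  riders
0  Mon       3
1  Sat       2
add column riders_x4 = t['riders'] * 4:
   day  riders  riders_x4
0  Mon       3         12
1  Sat       2          8
Taking the sum of column 'riders_x4' gives 20.

20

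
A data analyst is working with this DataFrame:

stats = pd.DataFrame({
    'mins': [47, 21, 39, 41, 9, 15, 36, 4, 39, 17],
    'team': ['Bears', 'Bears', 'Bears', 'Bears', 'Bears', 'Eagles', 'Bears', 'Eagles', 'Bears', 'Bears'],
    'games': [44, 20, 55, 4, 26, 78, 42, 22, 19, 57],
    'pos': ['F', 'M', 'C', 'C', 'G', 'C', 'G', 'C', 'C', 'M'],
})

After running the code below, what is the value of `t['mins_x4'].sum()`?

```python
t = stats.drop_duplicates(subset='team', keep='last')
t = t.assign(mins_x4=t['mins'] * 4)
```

drop duplicate team (keep=last):
   mins    team  games pos
7     4  Eagles     22   C
9    17   Bears     57   M
add column mins_x4 = t['mins'] * 4:
   mins    team  games pos  mins_x4
7     4  Eagles     22   C       16
9    17   Bears     57   M       68
Hence 84.

84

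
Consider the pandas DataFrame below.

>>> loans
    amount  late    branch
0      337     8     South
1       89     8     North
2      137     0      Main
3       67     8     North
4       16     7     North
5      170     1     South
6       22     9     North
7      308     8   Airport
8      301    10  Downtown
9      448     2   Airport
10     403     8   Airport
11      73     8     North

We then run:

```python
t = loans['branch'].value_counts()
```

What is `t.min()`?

value_counts of branch:
branch
North       5
Airport     3
South       2
Main        1
Downtown    1
Name: count, dtype: int64
Hence 1.

1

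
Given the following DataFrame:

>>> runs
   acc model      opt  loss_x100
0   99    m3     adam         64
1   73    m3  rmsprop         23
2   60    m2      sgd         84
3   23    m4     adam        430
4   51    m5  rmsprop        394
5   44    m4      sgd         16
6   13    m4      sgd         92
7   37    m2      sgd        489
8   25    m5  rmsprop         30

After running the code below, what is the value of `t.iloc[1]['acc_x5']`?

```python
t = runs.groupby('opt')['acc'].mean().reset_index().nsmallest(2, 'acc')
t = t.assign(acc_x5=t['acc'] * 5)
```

248.333333333

group by opt, mean of acc:
opt
adam       61.000000
rmsprop    49.666667
sgd        38.500000
Name: acc, dtype: float64
reset_index():
       opt        acc
0     adam  61.000000
1  rmsprop  49.666667
2      sgd  38.500000
take 2 rows with smallest acc:
       opt        acc
2      sgd  38.500000
1  rmsprop  49.666667
add column acc_x5 = t['acc'] * 5:
       opt        acc      acc_x5
2      sgd  38.500000  192.500000
1  rmsprop  49.666667  248.333333
Taking the value at position 1, column 'acc_x5' gives 248.333333333.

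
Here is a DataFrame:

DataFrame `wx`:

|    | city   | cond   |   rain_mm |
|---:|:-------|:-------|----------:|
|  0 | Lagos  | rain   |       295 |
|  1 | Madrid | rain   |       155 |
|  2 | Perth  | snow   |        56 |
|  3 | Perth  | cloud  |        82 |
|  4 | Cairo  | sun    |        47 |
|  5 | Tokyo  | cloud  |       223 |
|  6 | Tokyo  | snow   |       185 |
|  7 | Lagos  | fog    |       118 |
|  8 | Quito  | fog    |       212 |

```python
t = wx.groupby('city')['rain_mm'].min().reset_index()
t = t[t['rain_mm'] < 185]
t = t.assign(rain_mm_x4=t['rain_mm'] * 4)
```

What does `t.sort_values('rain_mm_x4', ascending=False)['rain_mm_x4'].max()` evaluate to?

620

group by city, min of rain_mm:
city
Cairo      47
Lagos     118
Madrid    155
Perth      56
Quito     212
Tokyo     185
Name: rain_mm, dtype: int64
reset_index():
     city  rain_mm
0   Cairo       47
1   Lagos      118
2  Madrid      155
3   Perth       56
4   Quito      212
5   Tokyo      185
filter rows where rain_mm < 185:
     city  rain_mm
0   Cairo       47
1   Lagos      118
2  Madrid      155
3   Perth       56
add column rain_mm_x4 = t['rain_mm'] * 4:
     city  rain_mm  rain_mm_x4
0   Cairo       47         188
1   Lagos      118         472
2  Madrid      155         620
3   Perth       56         224
sort by rain_mm_x4 descending:
     city  rain_mm  rain_mm_x4
2  Madrid      155         620
1   Lagos      118         472
3   Perth       56         224
0   Cairo       47         188
So max() = 620.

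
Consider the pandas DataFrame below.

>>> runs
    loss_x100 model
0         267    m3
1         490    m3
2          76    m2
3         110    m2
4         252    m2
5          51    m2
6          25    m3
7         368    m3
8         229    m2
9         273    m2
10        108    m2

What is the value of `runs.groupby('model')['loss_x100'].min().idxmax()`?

group by model, min of loss_x100:
model
m2    51
m3    25
Name: loss_x100, dtype: int64

m2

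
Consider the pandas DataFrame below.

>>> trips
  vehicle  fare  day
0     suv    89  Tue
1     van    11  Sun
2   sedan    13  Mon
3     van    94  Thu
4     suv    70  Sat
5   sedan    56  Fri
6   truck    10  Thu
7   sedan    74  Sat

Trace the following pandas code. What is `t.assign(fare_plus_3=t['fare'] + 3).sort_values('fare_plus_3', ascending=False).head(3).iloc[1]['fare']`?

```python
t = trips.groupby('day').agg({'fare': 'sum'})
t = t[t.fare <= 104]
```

89

group by day, sum of fare:
     fare
day      
Fri    56
Mon    13
Sat   144
Sun    11
Thu   104
Tue    89
filter rows where fare <= 104:
     fare
day      
Fri    56
Mon    13
Sun    11
Thu   104
Tue    89
add column fare_plus_3 = t['fare'] + 3:
     fare  fare_plus_3
day                   
Fri    56           59
Mon    13           16
Sun    11           14
Thu   104          107
Tue    89           92
sort by fare_plus_3 descending:
     fare  fare_plus_3
day                   
Thu   104          107
Tue    89           92
Fri    56           59
Mon    13           16
Sun    11           14
take first 3 rows:
     fare  fare_plus_3
day                   
Thu   104          107
Tue    89           92
Fri    56           59
Finally, value at position 1, column 'fare' = 89.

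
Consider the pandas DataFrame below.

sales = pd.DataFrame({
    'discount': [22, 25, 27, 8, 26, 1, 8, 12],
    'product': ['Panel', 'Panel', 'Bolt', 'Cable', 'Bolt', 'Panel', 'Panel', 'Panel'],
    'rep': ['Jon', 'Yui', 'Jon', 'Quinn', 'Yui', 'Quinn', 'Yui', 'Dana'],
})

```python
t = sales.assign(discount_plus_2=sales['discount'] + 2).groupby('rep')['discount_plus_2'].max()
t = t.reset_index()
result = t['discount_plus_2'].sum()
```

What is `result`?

81

add column discount_plus_2 = sales['discount'] + 2:
   discount product    rep  discount_plus_2
0        22   Panel    Jon               24
1        25   Panel    Yui               27
2        27    Bolt    Jon               29
3         8   Cable  Quinn               10
4        26    Bolt    Yui               28
5         1   Panel  Quinn                3
6         8   Panel    Yui               10
7        12   Panel   Dana               14
group by rep, max of discount_plus_2:
rep
Dana     14
Jon      29
Quinn    10
Yui      28
Name: discount_plus_2, dtype: int64
reset_index():
     rep  discount_plus_2
0   Dana               14
1    Jon               29
2  Quinn               10
3    Yui               28
Taking the sum of column 'discount_plus_2' gives 81.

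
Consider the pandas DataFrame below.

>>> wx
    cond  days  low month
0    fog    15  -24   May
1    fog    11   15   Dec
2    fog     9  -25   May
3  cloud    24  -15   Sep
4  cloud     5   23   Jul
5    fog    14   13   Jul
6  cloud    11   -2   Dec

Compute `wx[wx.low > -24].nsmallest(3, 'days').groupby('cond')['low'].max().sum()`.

filter rows where low > -24:
    cond  days  low month
1    fog    11   15   Dec
3  cloud    24  -15   Sep
4  cloud     5   23   Jul
5    fog    14   13   Jul
6  cloud    11   -2   Dec
take 3 rows with smallest days:
    cond  days  low month
4  cloud     5   23   Jul
1    fog    11   15   Dec
6  cloud    11   -2   Dec
group by cond, max of low:
cond
cloud    23
fog      15
Name: low, dtype: int64
sum of the resulting series → 38

38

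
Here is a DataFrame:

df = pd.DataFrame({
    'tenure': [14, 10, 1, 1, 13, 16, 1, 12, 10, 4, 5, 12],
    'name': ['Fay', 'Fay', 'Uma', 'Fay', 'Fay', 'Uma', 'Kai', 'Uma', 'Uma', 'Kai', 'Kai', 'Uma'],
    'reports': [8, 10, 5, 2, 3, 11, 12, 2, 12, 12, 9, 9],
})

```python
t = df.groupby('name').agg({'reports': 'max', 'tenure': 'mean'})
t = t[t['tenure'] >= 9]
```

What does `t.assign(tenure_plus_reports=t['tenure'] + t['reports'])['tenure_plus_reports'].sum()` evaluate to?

41.7

group by name: max(reports), mean(tenure):
      reports     tenure
name                    
Fay        10   9.500000
Kai        12   3.333333
Uma        12  10.200000
filter rows where tenure >= 9:
      reports  tenure
name                 
Fay        10     9.5
Uma        12    10.2
add column tenure_plus_reports = t['tenure'] + t['reports']:
      reports  tenure  tenure_plus_reports
name                                      
Fay        10     9.5                 19.5
Uma        12    10.2                 22.2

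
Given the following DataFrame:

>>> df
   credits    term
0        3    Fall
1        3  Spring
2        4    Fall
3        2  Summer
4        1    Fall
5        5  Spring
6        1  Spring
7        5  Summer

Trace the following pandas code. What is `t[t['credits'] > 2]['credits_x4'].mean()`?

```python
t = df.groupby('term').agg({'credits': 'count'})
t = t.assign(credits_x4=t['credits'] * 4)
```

12.0

group by term, count of credits:
        credits
term           
Fall          3
Spring        3
Summer        2
add column credits_x4 = t['credits'] * 4:
        credits  credits_x4
term                       
Fall          3          12
Spring        3          12
Summer        2           8
filter rows where credits > 2:
        credits  credits_x4
term                       
Fall          3          12
Spring        3          12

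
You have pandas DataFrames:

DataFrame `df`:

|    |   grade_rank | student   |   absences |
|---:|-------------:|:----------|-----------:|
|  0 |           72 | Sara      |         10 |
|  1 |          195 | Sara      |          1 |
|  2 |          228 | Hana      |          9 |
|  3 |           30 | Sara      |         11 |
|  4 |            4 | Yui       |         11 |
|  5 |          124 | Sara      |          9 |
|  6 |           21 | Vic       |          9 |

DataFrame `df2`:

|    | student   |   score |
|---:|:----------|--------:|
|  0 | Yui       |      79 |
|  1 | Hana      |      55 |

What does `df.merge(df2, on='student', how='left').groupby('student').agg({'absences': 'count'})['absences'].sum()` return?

7

merge on 'student' (how='left') → 7 rows:
   grade_rank student  absences  score
0          72    Sara        10    NaN
1         195    Sara         1    NaN
2         228    Hana         9   55.0
3          30    Sara        11    NaN
4           4     Yui        11   79.0
5         124    Sara         9    NaN
6          21     Vic         9    NaN
group by student, count of absences:
         absences
student          
Hana            1
Sara            4
Vic             1
Yui             1
Taking the sum of column 'absences' gives 7.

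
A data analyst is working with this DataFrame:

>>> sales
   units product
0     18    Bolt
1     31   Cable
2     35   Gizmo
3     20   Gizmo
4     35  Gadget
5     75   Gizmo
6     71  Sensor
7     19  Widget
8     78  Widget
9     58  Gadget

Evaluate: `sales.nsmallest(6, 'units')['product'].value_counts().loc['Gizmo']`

2

take 6 rows with smallest units:
   units product
0     18    Bolt
7     19  Widget
3     20   Gizmo
1     31   Cable
2     35   Gizmo
4     35  Gadget
value_counts of product:
product
Gizmo     2
Bolt      1
Widget    1
Cable     1
Gadget    1
Name: count, dtype: int64
Taking the value at index 'Gizmo' gives 2.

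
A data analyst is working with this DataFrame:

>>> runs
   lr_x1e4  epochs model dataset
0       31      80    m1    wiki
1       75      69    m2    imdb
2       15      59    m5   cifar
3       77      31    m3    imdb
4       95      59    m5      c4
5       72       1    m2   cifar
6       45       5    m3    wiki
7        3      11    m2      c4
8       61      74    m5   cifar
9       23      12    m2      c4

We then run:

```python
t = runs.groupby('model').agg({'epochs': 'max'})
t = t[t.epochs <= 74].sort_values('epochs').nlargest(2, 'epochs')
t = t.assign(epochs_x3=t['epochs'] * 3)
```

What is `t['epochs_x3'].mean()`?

214.5

group by model, max of epochs:
       epochs
model        
m1         80
m2         69
m3         31
m5         74
filter rows where epochs <= 74:
       epochs
model        
m2         69
m3         31
m5         74
sort by epochs:
       epochs
model        
m3         31
m2         69
m5         74
take 2 rows with largest epochs:
       epochs
model        
m5         74
m2         69
add column epochs_x3 = t['epochs'] * 3:
       epochs  epochs_x3
model                   
m5         74        222
m2         69        207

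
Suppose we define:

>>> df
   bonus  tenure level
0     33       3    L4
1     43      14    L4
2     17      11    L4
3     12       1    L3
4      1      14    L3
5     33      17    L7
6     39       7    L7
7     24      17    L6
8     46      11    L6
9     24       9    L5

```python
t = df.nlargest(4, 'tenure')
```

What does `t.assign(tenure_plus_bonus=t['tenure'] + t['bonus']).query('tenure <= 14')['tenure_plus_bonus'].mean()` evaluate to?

36.0

take 4 rows with largest tenure:
   bonus  tenure level
5     33      17    L7
7     24      17    L6
1     43      14    L4
4      1      14    L3
add column tenure_plus_bonus = t['tenure'] + t['bonus']:
   bonus  tenure level  tenure_plus_bonus
5     33      17    L7                 50
7     24      17    L6                 41
1     43      14    L4                 57
4      1      14    L3                 15
filter rows where tenure <= 14:
   bonus  tenure level  tenure_plus_bonus
1     43      14    L4                 57
4      1      14    L3                 15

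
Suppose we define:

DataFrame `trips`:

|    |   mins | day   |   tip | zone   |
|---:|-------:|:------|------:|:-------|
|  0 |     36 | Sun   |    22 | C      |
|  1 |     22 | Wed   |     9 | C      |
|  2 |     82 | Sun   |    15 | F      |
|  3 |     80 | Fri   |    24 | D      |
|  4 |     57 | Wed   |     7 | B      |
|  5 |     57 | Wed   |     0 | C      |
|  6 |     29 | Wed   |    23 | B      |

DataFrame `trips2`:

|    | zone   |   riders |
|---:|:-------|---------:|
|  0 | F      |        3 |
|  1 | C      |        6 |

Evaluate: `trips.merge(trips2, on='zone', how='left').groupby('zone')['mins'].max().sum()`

merge on 'zone' (how='left') → 7 rows:
   mins  day  tip zone  riders
0    36  Sun   22    C     6.0
1    22  Wed    9    C     6.0
2    82  Sun   15    F     3.0
3    80  Fri   24    D     NaN
4    57  Wed    7    B     NaN
5    57  Wed    0    C     6.0
6    29  Wed   23    B     NaN
group by zone, max of mins:
zone
B    57
C    57
D    80
F    82
Name: mins, dtype: int64
Hence 276.

276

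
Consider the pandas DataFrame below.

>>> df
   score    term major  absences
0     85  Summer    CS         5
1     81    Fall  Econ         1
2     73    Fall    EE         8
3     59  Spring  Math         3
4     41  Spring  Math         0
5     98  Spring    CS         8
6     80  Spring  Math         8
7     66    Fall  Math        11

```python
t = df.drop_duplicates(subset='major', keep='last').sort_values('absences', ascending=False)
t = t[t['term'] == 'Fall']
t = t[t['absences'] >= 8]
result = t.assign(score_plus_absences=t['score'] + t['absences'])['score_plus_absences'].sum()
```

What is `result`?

drop duplicate major (keep=last):
   score    term major  absences
1     81    Fall  Econ         1
2     73    Fall    EE         8
5     98  Spring    CS         8
7     66    Fall  Math        11
sort by absences descending:
   score    term major  absences
7     66    Fall  Math        11
2     73    Fall    EE         8
5     98  Spring    CS         8
1     81    Fall  Econ         1
filter rows where term == 'Fall':
   score  term major  absences
7     66  Fall  Math        11
2     73  Fall    EE         8
1     81  Fall  Econ         1
filter rows where absences >= 8:
   score  term major  absences
7     66  Fall  Math        11
2     73  Fall    EE         8
add column score_plus_absences = t['score'] + t['absences']:
   score  term major  absences  score_plus_absences
7     66  Fall  Math        11                   77
2     73  Fall    EE         8                   81

158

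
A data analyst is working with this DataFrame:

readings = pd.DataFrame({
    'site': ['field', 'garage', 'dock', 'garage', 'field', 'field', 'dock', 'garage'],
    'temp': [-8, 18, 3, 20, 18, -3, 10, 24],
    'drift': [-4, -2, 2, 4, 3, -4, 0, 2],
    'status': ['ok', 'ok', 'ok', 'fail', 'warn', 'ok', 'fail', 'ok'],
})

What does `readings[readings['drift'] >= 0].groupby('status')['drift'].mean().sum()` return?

filter rows where drift >= 0:
     site  temp  drift status
2    dock     3      2     ok
3  garage    20      4   fail
4   field    18      3   warn
6    dock    10      0   fail
7  garage    24      2     ok
group by status, mean of drift:
status
fail    2.0
ok      2.0
warn    3.0
Name: drift, dtype: float64
The sum of the resulting series is 7.0.

7.0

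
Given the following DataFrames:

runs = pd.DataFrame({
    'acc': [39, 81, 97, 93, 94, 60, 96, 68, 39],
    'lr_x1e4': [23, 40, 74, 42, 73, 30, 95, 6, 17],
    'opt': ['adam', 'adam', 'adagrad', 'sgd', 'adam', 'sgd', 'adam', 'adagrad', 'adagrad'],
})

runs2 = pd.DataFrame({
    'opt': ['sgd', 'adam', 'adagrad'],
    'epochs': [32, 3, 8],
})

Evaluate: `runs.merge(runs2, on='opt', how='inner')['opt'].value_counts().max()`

merge on 'opt' (how='inner') → 9 rows:
   acc  lr_x1e4      opt  epochs
0   39       23     adam       3
1   81       40     adam       3
2   97       74  adagrad       8
3   93       42      sgd      32
4   94       73     adam       3
5   60       30      sgd      32
6   96       95     adam       3
7   68        6  adagrad       8
8   39       17  adagrad       8
value_counts of opt:
opt
adam       4
adagrad    3
sgd        2
Name: count, dtype: int64
Finally, max of the resulting series = 4.

4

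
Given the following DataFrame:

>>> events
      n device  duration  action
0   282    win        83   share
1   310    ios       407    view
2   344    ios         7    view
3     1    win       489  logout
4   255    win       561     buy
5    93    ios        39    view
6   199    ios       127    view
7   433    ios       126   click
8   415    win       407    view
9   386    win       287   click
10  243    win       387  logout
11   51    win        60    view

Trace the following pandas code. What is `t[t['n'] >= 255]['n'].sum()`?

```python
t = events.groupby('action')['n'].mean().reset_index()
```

946.5

group by action, mean of n:
action
buy       255.000000
click     409.500000
logout    122.000000
share     282.000000
view      235.333333
Name: n, dtype: float64
reset_index():
   action           n
0     buy  255.000000
1   click  409.500000
2  logout  122.000000
3   share  282.000000
4    view  235.333333
filter rows where n >= 255:
  action      n
0    buy  255.0
1  click  409.5
3  share  282.0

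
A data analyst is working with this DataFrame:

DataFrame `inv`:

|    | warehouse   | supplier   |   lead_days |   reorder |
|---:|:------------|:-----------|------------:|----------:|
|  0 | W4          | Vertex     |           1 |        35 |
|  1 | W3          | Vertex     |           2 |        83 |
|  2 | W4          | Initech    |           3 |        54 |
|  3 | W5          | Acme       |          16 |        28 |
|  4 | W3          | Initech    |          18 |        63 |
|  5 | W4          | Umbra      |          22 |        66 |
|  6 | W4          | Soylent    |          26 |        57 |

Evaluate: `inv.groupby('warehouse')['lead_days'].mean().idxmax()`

W5

group by warehouse, mean of lead_days:
warehouse
W3    10.0
W4    13.0
W5    16.0
Name: lead_days, dtype: float64
Taking the label with the largest value gives W5.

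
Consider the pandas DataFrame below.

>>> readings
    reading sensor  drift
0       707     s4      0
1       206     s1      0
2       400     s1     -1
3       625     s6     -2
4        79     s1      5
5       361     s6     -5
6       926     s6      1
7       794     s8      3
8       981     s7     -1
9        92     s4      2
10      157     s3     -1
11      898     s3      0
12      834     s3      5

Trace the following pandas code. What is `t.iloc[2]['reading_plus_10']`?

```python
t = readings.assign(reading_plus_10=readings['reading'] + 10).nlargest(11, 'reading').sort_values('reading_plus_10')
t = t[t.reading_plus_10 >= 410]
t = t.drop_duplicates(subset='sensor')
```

add column reading_plus_10 = readings['reading'] + 10:
    reading sensor  drift  reading_plus_10
0       707     s4      0              717
1       206     s1      0              216
2       400     s1     -1              410
3       625     s6     -2              635
4        79     s1      5               89
5       361     s6     -5              371
6       926     s6      1              936
7       794     s8      3              804
8       981     s7     -1              991
9        92     s4      2              102
10      157     s3     -1              167
11      898     s3      0              908
12      834     s3      5              844
take 11 rows with largest reading:
    reading sensor  drift  reading_plus_10
8       981     s7     -1              991
6       926     s6      1              936
11      898     s3      0              908
12      834     s3      5              844
7       794     s8      3              804
0       707     s4      0              717
3       625     s6     -2              635
2       400     s1     -1              410
5       361     s6     -5              371
1       206     s1      0              216
10      157     s3     -1              167
sort by reading_plus_10:
    reading sensor  drift  reading_plus_10
10      157     s3     -1              167
1       206     s1      0              216
5       361     s6     -5              371
2       400     s1     -1              410
3       625     s6     -2              635
0       707     s4      0              717
7       794     s8      3              804
12      834     s3      5              844
11      898     s3      0              908
6       926     s6      1              936
8       981     s7     -1              991
filter rows where reading_plus_10 >= 410:
    reading sensor  drift  reading_plus_10
2       400     s1     -1              410
3       625     s6     -2              635
0       707     s4      0              717
7       794     s8      3              804
12      834     s3      5              844
11      898     s3      0              908
6       926     s6      1              936
8       981     s7     -1              991
drop duplicate sensor (keep=first):
    reading sensor  drift  reading_plus_10
2       400     s1     -1              410
3       625     s6     -2              635
0       707     s4      0              717
7       794     s8      3              804
12      834     s3      5              844
8       981     s7     -1              991
Hence 717.

717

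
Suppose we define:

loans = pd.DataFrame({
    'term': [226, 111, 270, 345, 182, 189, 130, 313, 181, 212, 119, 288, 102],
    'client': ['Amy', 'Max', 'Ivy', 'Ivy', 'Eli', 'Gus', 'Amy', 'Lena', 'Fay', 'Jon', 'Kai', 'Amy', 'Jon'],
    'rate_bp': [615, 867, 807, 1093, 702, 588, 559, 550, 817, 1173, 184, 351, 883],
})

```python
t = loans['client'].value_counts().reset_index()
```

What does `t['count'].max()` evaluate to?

3

value_counts of client:
client
Amy     3
Ivy     2
Jon     2
Max     1
Eli     1
Gus     1
Lena    1
Fay     1
Kai     1
Name: count, dtype: int64
reset_index():
  client  count
0    Amy      3
1    Ivy      2
2    Jon      2
3    Max      1
4    Eli      1
5    Gus      1
6   Lena      1
7    Fay      1
8    Kai      1
max of column 'count' → 3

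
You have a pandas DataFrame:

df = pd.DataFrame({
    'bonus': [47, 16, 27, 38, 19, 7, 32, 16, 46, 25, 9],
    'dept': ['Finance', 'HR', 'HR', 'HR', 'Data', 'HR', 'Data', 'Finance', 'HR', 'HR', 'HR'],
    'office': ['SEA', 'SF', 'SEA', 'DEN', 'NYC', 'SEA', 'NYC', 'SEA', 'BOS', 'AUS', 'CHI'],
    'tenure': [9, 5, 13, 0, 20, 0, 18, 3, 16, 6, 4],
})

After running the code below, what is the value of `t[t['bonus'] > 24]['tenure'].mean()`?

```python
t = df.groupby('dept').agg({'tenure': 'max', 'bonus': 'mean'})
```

14.5

group by dept: max(tenure), mean(bonus):
         tenure  bonus
dept                  
Data         20   25.5
Finance       9   31.5
HR           16   24.0
filter rows where bonus > 24:
         tenure  bonus
dept                  
Data         20   25.5
Finance       9   31.5
Hence 14.5.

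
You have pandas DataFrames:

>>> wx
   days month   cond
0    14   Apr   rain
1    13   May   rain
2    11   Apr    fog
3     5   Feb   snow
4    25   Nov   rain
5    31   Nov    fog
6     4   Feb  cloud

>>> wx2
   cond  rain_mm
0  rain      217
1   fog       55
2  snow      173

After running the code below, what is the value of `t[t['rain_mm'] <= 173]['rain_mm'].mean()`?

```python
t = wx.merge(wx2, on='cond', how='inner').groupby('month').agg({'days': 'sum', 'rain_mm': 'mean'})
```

merge on 'cond' (how='inner') → 6 rows:
   days month  cond  rain_mm
0    14   Apr  rain      217
1    13   May  rain      217
2    11   Apr   fog       55
3     5   Feb  snow      173
4    25   Nov  rain      217
5    31   Nov   fog       55
group by month: sum(days), mean(rain_mm):
       days  rain_mm
month               
Apr      25    136.0
Feb       5    173.0
May      13    217.0
Nov      56    136.0
filter rows where rain_mm <= 173:
       days  rain_mm
month               
Apr      25    136.0
Feb       5    173.0
Nov      56    136.0
Taking the mean of column 'rain_mm' gives 148.333333333.

148.333333333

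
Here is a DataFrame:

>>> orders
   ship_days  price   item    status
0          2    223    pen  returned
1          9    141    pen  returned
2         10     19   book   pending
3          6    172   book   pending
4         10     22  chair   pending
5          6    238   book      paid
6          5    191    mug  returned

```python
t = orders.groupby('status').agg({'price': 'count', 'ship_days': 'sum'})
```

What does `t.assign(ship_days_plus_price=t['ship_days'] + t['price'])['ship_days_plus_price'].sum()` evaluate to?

group by status: count(price), sum(ship_days):
          price  ship_days
status                    
paid          1          6
pending       3         26
returned      3         16
add column ship_days_plus_price = t['ship_days'] + t['price']:
          price  ship_days  ship_days_plus_price
status                                          
paid          1          6                     7
pending       3         26                    29
returned      3         16                    19
Finally, sum of column 'ship_days_plus_price' = 55.

55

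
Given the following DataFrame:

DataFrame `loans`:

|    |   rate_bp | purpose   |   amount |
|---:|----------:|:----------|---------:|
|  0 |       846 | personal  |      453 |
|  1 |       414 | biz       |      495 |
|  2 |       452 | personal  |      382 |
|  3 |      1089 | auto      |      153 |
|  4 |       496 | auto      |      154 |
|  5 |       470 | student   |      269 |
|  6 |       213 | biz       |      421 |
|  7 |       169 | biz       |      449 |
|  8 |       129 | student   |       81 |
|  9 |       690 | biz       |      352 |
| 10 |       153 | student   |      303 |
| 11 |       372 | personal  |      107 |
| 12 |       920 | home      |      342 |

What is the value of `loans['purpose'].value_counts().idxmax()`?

biz

value_counts of purpose:
purpose
biz         4
personal    3
student     3
auto        2
home        1
Name: count, dtype: int64
label with the largest value → biz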